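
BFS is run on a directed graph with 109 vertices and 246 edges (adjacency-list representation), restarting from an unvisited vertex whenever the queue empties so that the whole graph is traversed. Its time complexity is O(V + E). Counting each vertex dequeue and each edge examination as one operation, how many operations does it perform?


A full BFS traversal dequeues each vertex exactly once and examines each directed edge exactly once.
V = 109 (vertex processing cost)
E = 246 (edge examination cost)
Total operations proportional to V + E = 109 + 246 = 355


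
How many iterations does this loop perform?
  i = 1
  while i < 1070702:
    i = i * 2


The loop variable doubles each iteration:
i = 1 -> 2 -> 4 -> 8 -> 16 -> 32 -> 64 -> 128 -> 256 -> 512 -> 1024 -> 2048 -> 4096 -> 8192 -> 16384 -> 32768 -> 65536 -> 131072 -> 262144 -> 524288 -> 1048576 -> 2097152 (stop, 2097152 >= 1070702)
Number of doublings = ceil(log2(1070702)) = 21


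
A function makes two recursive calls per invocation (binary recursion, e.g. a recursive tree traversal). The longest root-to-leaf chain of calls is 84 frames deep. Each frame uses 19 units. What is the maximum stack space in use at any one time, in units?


Binary recursion: the two calls run one after the other, so only one root-to-leaf chain of frames is on the stack at a time.
Maximum depth (longest chain) = 84 frames
Each frame = 19 units
Max stack space = 84 * 19 = 1596


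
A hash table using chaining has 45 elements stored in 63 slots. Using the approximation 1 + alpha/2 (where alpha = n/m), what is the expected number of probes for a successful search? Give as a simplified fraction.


Load factor alpha = n/m = 45/63
Expected probes = 1 + alpha/2 = 1 + 45/(2*63)
= 1 + 45/126
= 126/126 + 45/126
= 171/126
Simplify: 19/14


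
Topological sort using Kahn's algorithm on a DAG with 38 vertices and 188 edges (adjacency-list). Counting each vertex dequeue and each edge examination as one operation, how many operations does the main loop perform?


Kahn's algorithm:
  1. Compute in-degrees: O(V + E)
  2. Process queue: each vertex dequeued once (O(V))
     each edge examined once (O(E))
Total = V + E = 38 + 188 = 226


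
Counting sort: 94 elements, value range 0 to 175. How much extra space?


n = 94 (output array)
k = 176 (count array for 176 distinct values)
Extra space = 94 + 176 = 270


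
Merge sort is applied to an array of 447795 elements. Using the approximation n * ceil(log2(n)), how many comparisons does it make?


Merge sort divides the array into halves recursively.
Number of levels = ceil(log2(447795)) = 19
At each level, approximately n = 447795 comparisons are needed for merging.
Total comparisons ~ n * ceil(log2(n)) = 447795 * 19 = 8508105


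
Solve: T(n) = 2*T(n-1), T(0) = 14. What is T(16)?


Unrolling:
T(16) = 2*T(15) = 2^2*T(14) = ... = 2^16*T(0)
= 2^16 * 14
= 65536 * 14 = 917504


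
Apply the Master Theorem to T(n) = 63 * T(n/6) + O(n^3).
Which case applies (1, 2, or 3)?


The Master Theorem: T(n) = a*T(n/b) + O(n^c)
  a = 63, b = 6, c = 3
log_b(a) = log_6(63) ~ 2.312
Compare b^c with a: 6^3 = 216 > 63, so c > log_b(a).
Since c > log_b(a), Case 3 applies.
T(n) = O(n^3)
Master Theorem case = 3


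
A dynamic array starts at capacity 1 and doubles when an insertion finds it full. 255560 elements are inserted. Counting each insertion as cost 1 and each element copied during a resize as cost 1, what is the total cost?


n = 255560
Insertion costs: 255560
Resizes copy 1, 2, 4, ... up to the largest power of 2 that is <= n-1 = 255559, i.e. 131072.
Copy costs = 1 + 2 + 4 + 8 + 16 + 32 + 64 + 128 + 256 + 512 + 1024 + 2048 + 4096 + 8192 + 16384 + 32768 + 65536 + 131072 = 262143
Total = 255560 + 262143 = 517703


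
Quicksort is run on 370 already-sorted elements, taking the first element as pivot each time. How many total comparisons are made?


Sum of comparisons per partition:
369 + 368 + ... + 1 + 0
= 370 * (370 - 1) / 2
= 370 * 369 / 2
= 68265


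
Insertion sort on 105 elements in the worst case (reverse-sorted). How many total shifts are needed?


In the worst case (reverse-sorted), each element shifts past all previous:
  Element 1: 1 shifts
  Element 2: 2 shifts
  Element 3: 3 shifts
  Element 4: 4 shifts
  Element 5: 5 shifts
  ...
  Element 104: 104 shifts
Total = 1 + 2 + ... + 104
= 105*(105-1)/2 = 5460


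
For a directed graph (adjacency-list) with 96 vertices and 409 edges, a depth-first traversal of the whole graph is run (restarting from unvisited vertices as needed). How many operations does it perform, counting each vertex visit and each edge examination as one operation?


A full DFS traversal visits each vertex once and examines each edge once.
V = 96
E = 409
Sum = 96 + 409 = 505


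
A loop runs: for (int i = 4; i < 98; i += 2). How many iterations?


Loop starts at i = 4, increments by 2, stops when i >= 98.
Number of iterations = ceil((98 - 4) / 2)
= ceil(94 / 2)
= 47


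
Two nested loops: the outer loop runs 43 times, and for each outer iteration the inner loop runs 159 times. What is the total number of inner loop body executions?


Outer loop: 43 iterations
Inner loop: 159 iterations per outer iteration
Total = 43 * 159 = 6837


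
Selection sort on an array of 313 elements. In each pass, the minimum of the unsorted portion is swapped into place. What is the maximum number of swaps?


Selection sort performs one swap per pass:
  Pass 1: find min in positions 0 to 312, swap with position 0
  Pass 2: find min in positions 1 to 312, swap with position 1
  Pass 3: find min in positions 2 to 312, swap with position 2
  Pass 4: find min in positions 3 to 312, swap with position 3
  Pass 5: find min in positions 4 to 312, swap with position 4
  ... (307 more passes)
Total passes (and swaps) = n - 1 = 313 - 1 = 312


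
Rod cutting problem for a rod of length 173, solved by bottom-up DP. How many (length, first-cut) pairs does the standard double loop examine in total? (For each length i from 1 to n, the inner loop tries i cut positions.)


For each subproblem length i = 1..173, the inner loop considers i possible first cuts.
Total = 1 + 2 + ... + 173
= 173*(173+1)/2
= 173*174/2 = 15051


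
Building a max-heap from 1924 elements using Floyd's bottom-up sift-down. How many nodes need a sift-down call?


In a heap of 1924 elements (0-indexed array):
  Last element index: 1923
  Parent of last element: floor((1923 - 1) / 2) = 961
  Internal nodes: indices 0 to 961
  Count = floor(1924/2) = 962


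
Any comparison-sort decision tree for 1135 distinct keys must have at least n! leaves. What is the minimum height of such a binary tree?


A binary decision tree of height h has at most 2^h leaves and needs at least n! of them, so h >= ceil(log2(n!)).
1135! is far too large to multiply out, so use Stirling's series:
  ln(n!) ~ n ln n - n + (1/2) ln(2 pi n) + 1/(12n)  (error below 1/(360 n^3), negligible here)
  ln(1135) = 7.0343879
  n ln n = 1135 * 7.0343879 = 7984.0303
  (1/2) ln(2 pi * 1135) = (1/2) ln(7131.4153) = 4.4361
  1/(12*1135) = 0.0001
  ln(1135!) ~ 7984.0303 - 1135 + 4.4361 + 0.0001 = 6853.4665
Convert to base 2: log2(1135!) = 6853.4665 / ln 2 = 6853.4665 / 0.69314718 = 9887.4621
ceil(9887.4621) = 9888


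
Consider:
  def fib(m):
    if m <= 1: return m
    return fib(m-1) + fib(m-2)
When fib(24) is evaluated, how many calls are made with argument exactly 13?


Let N(m) = number of times fib(m) is called while evaluating fib(24).
N(24) = 1 (the initial call).
N(23) = 1 (only fib(24) calls it).
For 1 <= m <= 22: fib(m) is called by fib(m+1) and fib(m+2), so
  N(m) = N(m+1) + N(m+2).
fib(0) is called only by fib(2), so N(0) = N(2).
Walk down from m=24:
  N(24)=1, N(23)=1, N(22)=2, N(21)=3, N(20)=5, N(19)=8, N(18)=13, N(17)=21, N(16)=34, N(15)=55, N(14)=89, N(13)=144
N(13) = 144


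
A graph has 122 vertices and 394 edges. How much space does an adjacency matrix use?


Adjacency matrix: V x V grid of entries
Space = V^2 = 122^2 = 122 * 122 = 14884


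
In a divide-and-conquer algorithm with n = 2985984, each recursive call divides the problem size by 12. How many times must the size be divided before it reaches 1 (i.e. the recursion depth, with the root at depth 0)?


Number of divisions = log_12(2985984)
Sizes: 2985984 -> 248832 -> 20736 -> 1728 -> 144 -> 12 -> 1 (6 divisions)
Recursion depth = 6


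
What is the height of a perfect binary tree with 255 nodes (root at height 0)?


A perfect binary tree with 255 nodes:
  255 = 2^8 - 1
  Levels: 0, 1, ..., 7
  Height = 7


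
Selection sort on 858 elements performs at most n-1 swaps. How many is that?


Each of the 857 passes places one element in its final position.
Pass 1: swap minimum into position 0
Pass 2: swap minimum of remaining into position 1
...
Pass 857: last two elements, one swap
Maximum swaps = 858 - 1 = 857


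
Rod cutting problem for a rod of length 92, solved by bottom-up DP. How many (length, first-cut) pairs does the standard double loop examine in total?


For each subproblem length i = 1..92, the inner loop considers i possible first cuts.
Total = 1 + 2 + ... + 92
= 92*(92+1)/2
= 92*93/2 = 4278


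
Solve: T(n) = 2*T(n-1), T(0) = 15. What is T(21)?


Unrolling:
T(21) = 2*T(20) = 2^2*T(19) = ... = 2^21*T(0)
= 2^21 * 15
= 2097152 * 15 = 31457280


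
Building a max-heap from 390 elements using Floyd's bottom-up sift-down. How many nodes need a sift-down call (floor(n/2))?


In a heap of 390 elements (0-indexed array):
  Last element index: 389
  Parent of last element: floor((389 - 1) / 2) = 194
  Internal nodes: indices 0 to 194
  Count = floor(390/2) = 195


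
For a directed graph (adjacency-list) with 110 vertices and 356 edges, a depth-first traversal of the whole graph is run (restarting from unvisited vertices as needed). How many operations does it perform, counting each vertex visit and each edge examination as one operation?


A full DFS traversal visits each vertex once and examines each edge once.
V = 110
E = 356
Sum = 110 + 356 = 466


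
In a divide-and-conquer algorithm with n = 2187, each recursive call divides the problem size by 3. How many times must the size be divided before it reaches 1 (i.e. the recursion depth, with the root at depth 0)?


Number of divisions = log_3(2187)
Sizes: 2187 -> 729 -> 243 -> 81 -> 27 -> 9 -> 3 -> 1 (7 divisions)
Recursion depth = 7


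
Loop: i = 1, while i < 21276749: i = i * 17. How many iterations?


i multiplies by 17 each step:
i = 1 -> 17 -> 289 -> 4913 -> 83521 -> 1419857 -> 24137569 (stop)
Iterations = ceil(log_17(21276749)) = 6


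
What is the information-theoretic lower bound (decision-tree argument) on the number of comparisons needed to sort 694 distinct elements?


A binary decision tree of height h has at most 2^h leaves and needs at least n! of them, so h >= ceil(log2(n!)).
694! is far too large to multiply out, so use Stirling's series:
  ln(n!) ~ n ln n - n + (1/2) ln(2 pi n) + 1/(12n)  (error below 1/(360 n^3), negligible here)
  ln(694) = 6.5424720
  n ln n = 694 * 6.5424720 = 4540.4756
  (1/2) ln(2 pi * 694) = (1/2) ln(4360.5306) = 4.1902
  1/(12*694) = 0.0001
  ln(694!) ~ 4540.4756 - 694 + 4.1902 + 0.0001 = 3850.6659
Convert to base 2: log2(694!) = 3850.6659 / ln 2 = 3850.6659 / 0.69314718 = 5555.3366
ceil(5555.3366) = 5556


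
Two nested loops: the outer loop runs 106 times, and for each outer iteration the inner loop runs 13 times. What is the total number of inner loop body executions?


Outer loop: 106 iterations
Inner loop: 13 iterations per outer iteration
Total = 106 * 13 = 1378


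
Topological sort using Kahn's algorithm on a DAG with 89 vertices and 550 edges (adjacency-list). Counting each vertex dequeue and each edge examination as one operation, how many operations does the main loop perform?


Kahn's algorithm:
  1. Compute in-degrees: O(V + E)
  2. Process queue: each vertex dequeued once (O(V))
     each edge examined once (O(E))
Total = V + E = 89 + 550 = 639


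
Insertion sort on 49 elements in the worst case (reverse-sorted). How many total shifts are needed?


In the worst case (reverse-sorted), each element shifts past all previous:
  Element 1: 1 shifts
  Element 2: 2 shifts
  Element 3: 3 shifts
  Element 4: 4 shifts
  Element 5: 5 shifts
  ...
  Element 48: 48 shifts
Total = 1 + 2 + ... + 48
= 49*(49-1)/2 = 1176


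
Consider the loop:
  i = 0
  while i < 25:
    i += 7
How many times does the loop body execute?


Starting at i = 0, each iteration adds 7.
Iterations until i >= 25:
  Iteration 1: i = 0 -> i = 7
  Iteration 2: i = 7 -> i = 14
  Iteration 3: i = 14 -> i = 21
  Iteration 4: i = 21 -> i = 28
Total iterations = ceil(25/7) = 4


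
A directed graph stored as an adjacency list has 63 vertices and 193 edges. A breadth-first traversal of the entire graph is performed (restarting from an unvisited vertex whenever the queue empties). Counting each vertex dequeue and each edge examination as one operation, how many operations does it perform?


A full BFS traversal dequeues each vertex once and examines each edge once.
Vertex visits: 63
Edge visits: 193
V + E = 63 + 193 = 256


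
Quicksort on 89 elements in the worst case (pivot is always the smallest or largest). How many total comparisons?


In the worst case, each partition step picks the worst pivot:
  Partition 1: 88 comparisons (n-1 elements to compare)
  Partition 2: 87 comparisons
  Partition 3: 86 comparisons
  Partition 4: 85 comparisons
  Partition 5: 84 comparisons
  ...
  Last partition: 0 comparisons
Total = (n-1) + (n-2) + ... + 1 + 0 = n*(n-1)/2
= 89*88/2 = 3916


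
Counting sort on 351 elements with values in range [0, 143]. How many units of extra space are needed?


Output array size: 351 (to store sorted result)
Count array size: 144 (one slot per possible value, range 0 to 143)
Total extra space = 351 + 144 = 495


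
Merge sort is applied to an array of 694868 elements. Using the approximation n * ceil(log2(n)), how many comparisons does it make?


Merge sort divides the array into halves recursively.
Number of levels = ceil(log2(694868)) = 20
At each level, approximately n = 694868 comparisons are needed for merging.
Total comparisons ~ n * ceil(log2(n)) = 694868 * 20 = 13897360


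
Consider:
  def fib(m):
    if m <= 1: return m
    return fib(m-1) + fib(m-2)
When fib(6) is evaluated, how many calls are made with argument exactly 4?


Let N(m) = number of times fib(m) is called while evaluating fib(6).
N(6) = 1 (the initial call).
N(5) = 1 (only fib(6) calls it).
For 1 <= m <= 4: fib(m) is called by fib(m+1) and fib(m+2), so
  N(m) = N(m+1) + N(m+2).
fib(0) is called only by fib(2), so N(0) = N(2).
Walk down from m=6:
  N(6)=1, N(5)=1, N(4)=2
N(4) = 2


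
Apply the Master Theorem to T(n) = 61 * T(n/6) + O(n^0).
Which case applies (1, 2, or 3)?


The Master Theorem: T(n) = a*T(n/b) + O(n^c)
  a = 61, b = 6, c = 0
log_b(a) = log_6(61) ~ 2.294
Compare b^c with a: 6^0 = 1 < 61, so c < log_b(a).
Since c < log_b(a), Case 1 applies.
T(n) = O(n^(log_6 61)) ~ O(n^2.294)
Master Theorem case = 1


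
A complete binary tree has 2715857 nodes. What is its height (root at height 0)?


In a complete binary tree, level k holds nodes 2^k .. 2^(k+1)-1 (1-indexed).
Height = floor(log2(n)) = floor(log2(2715857)) = 21
Check: 2^21 = 2097152 <= 2715857 < 4194304 = 2^22


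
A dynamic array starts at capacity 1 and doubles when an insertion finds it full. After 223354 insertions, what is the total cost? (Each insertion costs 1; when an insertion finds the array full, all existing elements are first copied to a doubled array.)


Insertion cost: 223354 (one per element)
Resizes occur just before inserting elements 2, 3, 5, 9, ...
Elements copied at each resize: 1 + 2 + 4 + 8 + 16 + 32 + 64 + 128 + 256 + 512 + 1024 + 2048 + 4096 + 8192 + 16384 + 32768 + 65536 + 131072
Sum of copies = 262143 (geometric series: 2^k - 1)
Total = 223354 + 262143 = 485497


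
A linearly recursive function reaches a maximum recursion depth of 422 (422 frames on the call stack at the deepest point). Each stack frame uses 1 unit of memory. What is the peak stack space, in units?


Maximum recursion depth = 422 frames
Memory per frame = 1 unit
Total stack space = depth * frame_size
= 422 * 1 = 422


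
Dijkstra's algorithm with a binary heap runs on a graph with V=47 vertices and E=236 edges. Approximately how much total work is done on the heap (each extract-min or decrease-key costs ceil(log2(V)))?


Dijkstra with a binary heap: each vertex is extracted once, each edge may relax once.
Each heap operation costs O(log V).
V + E = 47 + 236 = 283
ceil(log2(47)) = 6 (since 2^5 = 32 < 47 <= 64 = 2^6)
Total heap work = (V+E) * ceil(log2(V)) = 283 * 6 = 1698


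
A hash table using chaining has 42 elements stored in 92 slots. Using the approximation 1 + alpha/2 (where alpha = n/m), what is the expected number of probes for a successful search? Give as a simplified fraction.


Load factor alpha = n/m = 42/92
Expected probes = 1 + alpha/2 = 1 + 42/(2*92)
= 1 + 42/184
= 184/184 + 42/184
= 226/184
Simplify: 113/92


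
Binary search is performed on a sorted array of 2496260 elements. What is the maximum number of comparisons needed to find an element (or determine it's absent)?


Binary search halves the search space each comparison:
  Step 1: search space = 2496260 -> 1248130
  Step 2: search space = 1248130 -> 624065
  Step 3: search space = 624065 -> 312032
  Step 4: search space = 312032 -> 156016
  Step 5: search space = 156016 -> 78008
  Step 6: search space = 78008 -> 39004
  Step 7: search space = 39004 -> 19502
  Step 8: search space = 19502 -> 9751
  Step 9: search space = 9751 -> 4875
  Step 10: search space = 4875 -> 2437
  Step 11: search space = 2437 -> 1218
  Step 12: search space = 1218 -> 609
  Step 13: search space = 609 -> 304
  Step 14: search space = 304 -> 152
  Step 15: search space = 152 -> 76
  Step 16: search space = 76 -> 38
  Step 17: search space = 38 -> 19
  Step 18: search space = 19 -> 9
  Step 19: search space = 9 -> 4
  Step 20: search space = 4 -> 2
  Step 21: search space = 2 -> 1
  Step 22: search space = 1 (final check)
Maximum comparisons = floor(log2(2496260)) + 1 = 21 + 1 = 22


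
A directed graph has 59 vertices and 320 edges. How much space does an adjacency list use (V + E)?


Adjacency list: one list head per vertex + one entry per edge
Vertex heads: 59
Edge entries: 320
Total = 59 + 320 = 379


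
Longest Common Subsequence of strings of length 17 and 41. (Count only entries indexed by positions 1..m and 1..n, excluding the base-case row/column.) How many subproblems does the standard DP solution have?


DP table indexed by positions in both strings.
First string: 17 positions
Second string: 41 positions
Total = 17 * 41 = 697


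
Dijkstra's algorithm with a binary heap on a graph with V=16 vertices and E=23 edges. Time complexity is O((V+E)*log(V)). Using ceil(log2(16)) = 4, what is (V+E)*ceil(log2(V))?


Dijkstra with a binary heap: each vertex is extracted once, each edge may relax once.
Each heap operation costs O(log V).
V + E = 16 + 23 = 39
ceil(log2(16)) = 4 (since 2^3 = 8 < 16 <= 16 = 2^4)
Total heap work = (V+E) * ceil(log2(V)) = 39 * 4 = 156


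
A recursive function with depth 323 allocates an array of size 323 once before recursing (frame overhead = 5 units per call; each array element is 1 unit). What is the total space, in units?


Array allocation: 323 units (allocated once)
Stack frames: 323 deep * 5 per frame = 1615 units
Total = 323 + 1615 = 1938


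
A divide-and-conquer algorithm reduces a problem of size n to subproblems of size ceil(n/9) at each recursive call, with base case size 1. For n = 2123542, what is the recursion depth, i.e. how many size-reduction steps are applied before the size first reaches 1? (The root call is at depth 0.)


Each step divides the size by 9 (rounding up); after k steps the size is ceil(n/9^k), which equals 1 exactly when 9^k >= n.
So the depth is the smallest k with 9^k >= 2123542, i.e. ceil(log_9(2123542)).
9^6 = 531441 < 2123542 <= 4782969 = 9^7
Recursion depth = 7


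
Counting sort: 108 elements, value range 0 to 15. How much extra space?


n = 108 (output array)
k = 16 (count array for 16 distinct values)
Extra space = 108 + 16 = 124


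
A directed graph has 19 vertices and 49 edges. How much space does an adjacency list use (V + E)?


Adjacency list: one list head per vertex + one entry per edge
Vertex heads: 19
Edge entries: 49
Total = 19 + 49 = 68


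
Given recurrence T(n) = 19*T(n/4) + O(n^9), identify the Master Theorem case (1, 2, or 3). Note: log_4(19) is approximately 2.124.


Master Theorem parameters: a=19, b=4, c=9
log_b(a) = 2.124
Compare b^c with a: 4^9 = 262144 > 19, so c > log_b(a).
Comparing c=9 vs log_b(a)=2.124:
9 > 2.124 => Case 3
Result: T(n) = O(n^9)
Master Theorem case = 3


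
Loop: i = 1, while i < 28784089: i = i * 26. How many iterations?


i multiplies by 26 each step:
i = 1 -> 26 -> 676 -> 17576 -> 456976 -> 11881376 -> 308915776 (stop)
Iterations = ceil(log_26(28784089)) = 6


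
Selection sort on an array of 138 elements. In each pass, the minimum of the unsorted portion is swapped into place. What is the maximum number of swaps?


Selection sort performs one swap per pass:
  Pass 1: find min in positions 0 to 137, swap with position 0
  Pass 2: find min in positions 1 to 137, swap with position 1
  Pass 3: find min in positions 2 to 137, swap with position 2
  Pass 4: find min in positions 3 to 137, swap with position 3
  Pass 5: find min in positions 4 to 137, swap with position 4
  ... (132 more passes)
Total passes (and swaps) = n - 1 = 138 - 1 = 137


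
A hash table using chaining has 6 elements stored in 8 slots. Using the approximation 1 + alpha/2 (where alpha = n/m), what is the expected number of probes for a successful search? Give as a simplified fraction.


Load factor alpha = n/m = 6/8
Expected probes = 1 + alpha/2 = 1 + 6/(2*8)
= 1 + 6/16
= 16/16 + 6/16
= 22/16
Simplify: 11/8


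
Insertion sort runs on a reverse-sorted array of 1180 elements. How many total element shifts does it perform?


Sum of shifts = 1 + 2 + 3 + ... + 1179
= 1180 * 1179 / 2
= 1391220 / 2
= 695610


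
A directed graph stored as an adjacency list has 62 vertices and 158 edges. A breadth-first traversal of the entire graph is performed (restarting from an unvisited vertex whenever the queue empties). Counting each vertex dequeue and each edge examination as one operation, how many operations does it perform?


A full BFS traversal dequeues each vertex once and examines each edge once.
Vertex visits: 62
Edge visits: 158
V + E = 62 + 158 = 220


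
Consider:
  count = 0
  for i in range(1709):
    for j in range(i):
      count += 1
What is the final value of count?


For each i, the inner loop runs i times:
  i=0: inner runs 0 times
  i=1: inner runs 1 time
  i=2: inner runs 2 times
  i=3: inner runs 3 times
  i=4: inner runs 4 times
  i=5: inner runs 5 times
  i=6: inner runs 6 times
  i=7: inner runs 7 times
  ...
Total = 0 + 1 + 2 + ... + 1708 = 1709*(1709-1)/2 = 1459486


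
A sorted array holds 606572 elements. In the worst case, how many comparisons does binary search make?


Halving sequence: 606572 -> 303286 -> 151643 -> 75821 -> 37910 -> 18955 -> 9477 -> 4738 -> 2369 -> 1184 -> 592 -> 296 -> 148 -> 74 -> 37 -> 18 -> 9 -> 4 -> 2 -> 1
Number of halvings = 19
Max comparisons = 19 + 1 = 20


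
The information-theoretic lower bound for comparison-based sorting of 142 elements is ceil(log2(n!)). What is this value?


A binary decision tree of height h has at most 2^h leaves and needs at least n! of them, so h >= ceil(log2(n!)).
142! is far too large to multiply out, so use Stirling's series:
  ln(n!) ~ n ln n - n + (1/2) ln(2 pi n) + 1/(12n)  (error below 1/(360 n^3), negligible here)
  ln(142) = 4.9558271
  n ln n = 142 * 4.9558271 = 703.7274
  (1/2) ln(2 pi * 142) = (1/2) ln(892.2123) = 3.3969
  1/(12*142) = 0.0006
  ln(142!) ~ 703.7274 - 142 + 3.3969 + 0.0006 = 565.1249
Convert to base 2: log2(142!) = 565.1249 / ln 2 = 565.1249 / 0.69314718 = 815.3029
ceil(815.3029) = 816


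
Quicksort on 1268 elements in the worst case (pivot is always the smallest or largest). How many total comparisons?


In the worst case, each partition step picks the worst pivot:
  Partition 1: 1267 comparisons (n-1 elements to compare)
  Partition 2: 1266 comparisons
  Partition 3: 1265 comparisons
  Partition 4: 1264 comparisons
  Partition 5: 1263 comparisons
  ...
  Last partition: 0 comparisons
Total = (n-1) + (n-2) + ... + 1 + 0 = n*(n-1)/2
= 1268*1267/2 = 803278


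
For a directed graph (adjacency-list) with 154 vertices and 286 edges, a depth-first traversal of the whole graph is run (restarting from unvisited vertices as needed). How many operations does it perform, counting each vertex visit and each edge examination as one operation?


A full DFS traversal visits each vertex once and examines each edge once.
V = 154
E = 286
Sum = 154 + 286 = 440


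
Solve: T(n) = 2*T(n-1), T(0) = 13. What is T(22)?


Unrolling:
T(22) = 2*T(21) = 2^2*T(20) = ... = 2^22*T(0)
= 2^22 * 13
= 4194304 * 13 = 54525952


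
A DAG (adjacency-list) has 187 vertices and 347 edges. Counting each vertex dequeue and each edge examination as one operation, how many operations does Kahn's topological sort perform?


V = 187 (vertex processing)
E = 347 (edge processing)
V + E = 187 + 347 = 534


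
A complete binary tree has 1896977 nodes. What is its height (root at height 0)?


In a complete binary tree, level k holds nodes 2^k .. 2^(k+1)-1 (1-indexed).
Height = floor(log2(n)) = floor(log2(1896977)) = 20
Check: 2^20 = 1048576 <= 1896977 < 2097152 = 2^21


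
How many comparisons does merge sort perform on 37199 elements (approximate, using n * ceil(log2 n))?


Recursion depth: ceil(log2(37199)) = 16
Each recursion level merges n = 37199 elements
Total = 37199 * 16 = 595184


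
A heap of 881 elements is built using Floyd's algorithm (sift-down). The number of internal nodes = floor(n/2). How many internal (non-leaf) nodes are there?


Leaf nodes occupy roughly half the array.
Sift-down is called for each internal node, starting from the last one.
Internal nodes = floor(n/2) = floor(881/2) = 440


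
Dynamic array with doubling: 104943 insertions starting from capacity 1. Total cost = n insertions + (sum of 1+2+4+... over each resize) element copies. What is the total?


n = 104943
Insertion costs: 104943
Resizes copy 1, 2, 4, ... up to the largest power of 2 that is <= n-1 = 104942, i.e. 65536.
Copy costs = 1 + 2 + 4 + 8 + 16 + 32 + 64 + 128 + 256 + 512 + 1024 + 2048 + 4096 + 8192 + 16384 + 32768 + 65536 = 131071
Total = 104943 + 131071 = 236014


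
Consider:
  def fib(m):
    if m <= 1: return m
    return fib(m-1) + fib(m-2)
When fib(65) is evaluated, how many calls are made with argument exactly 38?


Let N(m) = number of times fib(m) is called while evaluating fib(65).
N(65) = 1 (the initial call).
N(64) = 1 (only fib(65) calls it).
For 1 <= m <= 63: fib(m) is called by fib(m+1) and fib(m+2), so
  N(m) = N(m+1) + N(m+2).
fib(0) is called only by fib(2), so N(0) = N(2).
Walk down from m=65:
  N(65)=1, N(64)=1, N(63)=2, N(62)=3, N(61)=5, N(60)=8, N(59)=13, N(58)=21, N(57)=34, N(56)=55, N(55)=89, N(54)=144, N(53)=233, N(52)=377, N(51)=610, N(50)=987, N(49)=1597, N(48)=2584, N(47)=4181, N(46)=6765, N(45)=10946, N(44)=17711, N(43)=28657, N(42)=46368, N(41)=75025, N(40)=121393, N(39)=196418, N(38)=317811
N(38) = 317811


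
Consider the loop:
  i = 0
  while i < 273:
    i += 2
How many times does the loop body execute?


Starting at i = 0, each iteration adds 2.
Iterations until i >= 273:
  Iteration 1: i = 0 -> i = 2
  Iteration 2: i = 2 -> i = 4
  Iteration 3: i = 4 -> i = 6
  Iteration 4: i = 6 -> i = 8
  Iteration 5: i = 8 -> i = 10
  Iteration 6: i = 10 -> i = 12
  Iteration 7: i = 12 -> i = 14
  Iteration 8: i = 14 -> i = 16
  ... continuing ...
Total iterations = ceil(273/2) = 137


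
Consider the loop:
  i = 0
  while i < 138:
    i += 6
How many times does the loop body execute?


Starting at i = 0, each iteration adds 6.
Iterations until i >= 138:
  Iteration 1: i = 0 -> i = 6
  Iteration 2: i = 6 -> i = 12
  Iteration 3: i = 12 -> i = 18
  Iteration 4: i = 18 -> i = 24
  Iteration 5: i = 24 -> i = 30
  Iteration 6: i = 30 -> i = 36
  Iteration 7: i = 36 -> i = 42
  Iteration 8: i = 42 -> i = 48
  ... continuing ...
Total iterations = ceil(138/6) = 23


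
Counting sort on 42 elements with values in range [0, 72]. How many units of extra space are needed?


Output array size: 42 (to store sorted result)
Count array size: 73 (one slot per possible value, range 0 to 72)
Total extra space = 42 + 73 = 115


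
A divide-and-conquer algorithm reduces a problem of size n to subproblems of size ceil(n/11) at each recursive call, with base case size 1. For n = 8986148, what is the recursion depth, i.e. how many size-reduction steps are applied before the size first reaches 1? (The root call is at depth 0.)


Each step divides the size by 11 (rounding up); after k steps the size is ceil(n/11^k), which equals 1 exactly when 11^k >= n.
So the depth is the smallest k with 11^k >= 8986148, i.e. ceil(log_11(8986148)).
11^6 = 1771561 < 8986148 <= 19487171 = 11^7
Recursion depth = 7


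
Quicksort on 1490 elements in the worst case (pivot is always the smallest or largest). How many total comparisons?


In the worst case, each partition step picks the worst pivot:
  Partition 1: 1489 comparisons (n-1 elements to compare)
  Partition 2: 1488 comparisons
  Partition 3: 1487 comparisons
  Partition 4: 1486 comparisons
  Partition 5: 1485 comparisons
  ...
  Last partition: 0 comparisons
Total = (n-1) + (n-2) + ... + 1 + 0 = n*(n-1)/2
= 1490*1489/2 = 1109305


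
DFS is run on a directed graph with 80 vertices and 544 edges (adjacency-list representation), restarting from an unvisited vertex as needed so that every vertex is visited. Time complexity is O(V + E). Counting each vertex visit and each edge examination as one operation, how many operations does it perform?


A full DFS traversal processes each vertex exactly once (push/pop on stack).
Each directed edge is examined once.
V = 80, E = 544
V + E = 624


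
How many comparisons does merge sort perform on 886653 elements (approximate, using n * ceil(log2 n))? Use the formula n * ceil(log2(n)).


Recursion depth: ceil(log2(886653)) = 20
Each recursion level merges n = 886653 elements
Total = 886653 * 20 = 17733060


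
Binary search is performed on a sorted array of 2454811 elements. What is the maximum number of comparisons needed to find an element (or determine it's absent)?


Binary search halves the search space each comparison:
  Step 1: search space = 2454811 -> 1227405
  Step 2: search space = 1227405 -> 613702
  Step 3: search space = 613702 -> 306851
  Step 4: search space = 306851 -> 153425
  Step 5: search space = 153425 -> 76712
  Step 6: search space = 76712 -> 38356
  Step 7: search space = 38356 -> 19178
  Step 8: search space = 19178 -> 9589
  Step 9: search space = 9589 -> 4794
  Step 10: search space = 4794 -> 2397
  Step 11: search space = 2397 -> 1198
  Step 12: search space = 1198 -> 599
  Step 13: search space = 599 -> 299
  Step 14: search space = 299 -> 149
  Step 15: search space = 149 -> 74
  Step 16: search space = 74 -> 37
  Step 17: search space = 37 -> 18
  Step 18: search space = 18 -> 9
  Step 19: search space = 9 -> 4
  Step 20: search space = 4 -> 2
  Step 21: search space = 2 -> 1
  Step 22: search space = 1 (final check)
Maximum comparisons = floor(log2(2454811)) + 1 = 21 + 1 = 22


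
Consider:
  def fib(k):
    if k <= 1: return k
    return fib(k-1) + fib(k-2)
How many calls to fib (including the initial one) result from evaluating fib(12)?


Let C(m) = total calls to evaluate fib(m). Then C(0)=C(1)=1, and
C(m) = 1 + C(m-1) + C(m-2) for m >= 2.
Build the table (each entry = 1 + previous two):
  C(0) = 1
  C(1) = 1
  C(2) = 1 + 1 + 1 = 3
  C(3) = 1 + 3 + 1 = 5
  C(4) = 1 + 5 + 3 = 9
  C(5) = 1 + 9 + 5 = 15
  C(6) = 1 + 15 + 9 = 25
  C(7) = 1 + 25 + 15 = 41
  C(8) = 1 + 41 + 25 = 67
  C(9) = 1 + 67 + 41 = 109
  C(10) = 1 + 109 + 67 = 177
  C(11) = 1 + 177 + 109 = 287
  C(12) = 1 + 287 + 177 = 465
Total calls for fib(12) = 465


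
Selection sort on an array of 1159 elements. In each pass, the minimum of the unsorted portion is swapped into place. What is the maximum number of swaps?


Selection sort performs one swap per pass:
  Pass 1: find min in positions 0 to 1158, swap with position 0
  Pass 2: find min in positions 1 to 1158, swap with position 1
  Pass 3: find min in positions 2 to 1158, swap with position 2
  Pass 4: find min in positions 3 to 1158, swap with position 3
  Pass 5: find min in positions 4 to 1158, swap with position 4
  ... (1153 more passes)
Total passes (and swaps) = n - 1 = 1159 - 1 = 1158


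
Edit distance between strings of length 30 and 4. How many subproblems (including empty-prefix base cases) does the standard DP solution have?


The table includes base cases (empty prefixes).
Rows: (m+1) = 31
Columns: (n+1) = 5
Total = 31 * 5 = 155


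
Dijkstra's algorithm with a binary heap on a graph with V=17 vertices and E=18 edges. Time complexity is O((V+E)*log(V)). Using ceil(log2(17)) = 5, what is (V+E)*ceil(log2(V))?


Dijkstra with a binary heap: each vertex is extracted once, each edge may relax once.
Each heap operation costs O(log V).
V + E = 17 + 18 = 35
ceil(log2(17)) = 5 (since 2^4 = 16 < 17 <= 32 = 2^5)
Total heap work = (V+E) * ceil(log2(V)) = 35 * 5 = 175


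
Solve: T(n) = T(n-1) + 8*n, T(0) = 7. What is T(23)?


Expanding the recurrence:
T(23) = T(22) + 8*23
       = T(21) + 8*22 + 8*23
       ...
       = T(0) + 8*(1 + 2 + ... + 23)
       = 7 + 8 * 23*24/2
       = 7 + 8 * 276
       = 7 + 2208 = 2215


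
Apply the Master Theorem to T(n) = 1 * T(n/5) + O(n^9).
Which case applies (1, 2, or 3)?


The Master Theorem: T(n) = a*T(n/b) + O(n^c)
  a = 1, b = 5, c = 9
log_b(a) = log_5(1) = 0
Compare b^c with a: 5^9 = 1953125 > 1, so c > log_b(a).
Since c > log_b(a), Case 3 applies.
T(n) = O(n^9)
Master Theorem case = 3


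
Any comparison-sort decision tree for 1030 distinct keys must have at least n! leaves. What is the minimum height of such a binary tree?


A binary decision tree of height h has at most 2^h leaves and needs at least n! of them, so h >= ceil(log2(n!)).
1030! is far too large to multiply out, so use Stirling's series:
  ln(n!) ~ n ln n - n + (1/2) ln(2 pi n) + 1/(12n)  (error below 1/(360 n^3), negligible here)
  ln(1030) = 6.9373141
  n ln n = 1030 * 6.9373141 = 7145.4335
  (1/2) ln(2 pi * 1030) = (1/2) ln(6471.6809) = 4.3876
  1/(12*1030) = 0.0001
  ln(1030!) ~ 7145.4335 - 1030 + 4.3876 + 0.0001 = 6119.8212
Convert to base 2: log2(1030!) = 6119.8212 / ln 2 = 6119.8212 / 0.69314718 = 8829.0357
ceil(8829.0357) = 8830


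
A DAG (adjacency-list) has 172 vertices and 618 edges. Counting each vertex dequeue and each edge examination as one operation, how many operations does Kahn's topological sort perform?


V = 172 (vertex processing)
E = 618 (edge processing)
V + E = 172 + 618 = 790


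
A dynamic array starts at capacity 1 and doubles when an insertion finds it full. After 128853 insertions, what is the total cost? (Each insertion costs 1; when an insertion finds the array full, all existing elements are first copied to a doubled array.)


Insertion cost: 128853 (one per element)
Resizes occur just before inserting elements 2, 3, 5, 9, ...
Elements copied at each resize: 1 + 2 + 4 + 8 + 16 + 32 + 64 + 128 + 256 + 512 + 1024 + 2048 + 4096 + 8192 + 16384 + 32768 + 65536
Sum of copies = 131071 (geometric series: 2^k - 1)
Total = 128853 + 131071 = 259924


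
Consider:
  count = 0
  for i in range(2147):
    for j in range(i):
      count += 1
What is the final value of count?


For each i, the inner loop runs i times:
  i=0: inner runs 0 times
  i=1: inner runs 1 time
  i=2: inner runs 2 times
  i=3: inner runs 3 times
  i=4: inner runs 4 times
  i=5: inner runs 5 times
  i=6: inner runs 6 times
  i=7: inner runs 7 times
  ...
Total = 0 + 1 + 2 + ... + 2146 = 2147*(2147-1)/2 = 2303731


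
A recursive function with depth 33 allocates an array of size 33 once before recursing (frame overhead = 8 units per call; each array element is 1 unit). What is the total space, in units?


Array allocation: 33 units (allocated once)
Stack frames: 33 deep * 8 per frame = 264 units
Total = 33 + 264 = 297


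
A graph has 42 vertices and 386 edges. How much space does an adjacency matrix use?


Adjacency matrix: V x V grid of entries
Space = V^2 = 42^2 = 42 * 42 = 1764


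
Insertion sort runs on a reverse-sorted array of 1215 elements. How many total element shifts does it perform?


Sum of shifts = 1 + 2 + 3 + ... + 1214
= 1215 * 1214 / 2
= 1475010 / 2
= 737505


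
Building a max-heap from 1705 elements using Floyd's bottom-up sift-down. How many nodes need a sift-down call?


In a heap of 1705 elements (0-indexed array):
  Last element index: 1704
  Parent of last element: floor((1704 - 1) / 2) = 851
  Internal nodes: indices 0 to 851
  Count = floor(1705/2) = 852


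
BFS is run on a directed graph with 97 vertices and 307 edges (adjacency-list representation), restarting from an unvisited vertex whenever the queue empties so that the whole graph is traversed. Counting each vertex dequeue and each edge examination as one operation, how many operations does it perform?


A full BFS traversal dequeues each vertex exactly once and examines each directed edge exactly once.
V = 97 (vertex processing cost)
E = 307 (edge examination cost)
Total operations proportional to V + E = 97 + 307 = 404


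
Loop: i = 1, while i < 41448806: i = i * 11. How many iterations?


i multiplies by 11 each step:
i = 1 -> 11 -> 121 -> 1331 -> 14641 -> 161051 -> 1771561 -> 19487171 -> 214358881 (stop)
Iterations = ceil(log_11(41448806)) = 8


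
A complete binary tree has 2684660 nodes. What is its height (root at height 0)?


In a complete binary tree, level k holds nodes 2^k .. 2^(k+1)-1 (1-indexed).
Height = floor(log2(n)) = floor(log2(2684660)) = 21
Check: 2^21 = 2097152 <= 2684660 < 4194304 = 2^22


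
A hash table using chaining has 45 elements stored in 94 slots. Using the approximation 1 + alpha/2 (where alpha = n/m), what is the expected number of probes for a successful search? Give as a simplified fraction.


Load factor alpha = n/m = 45/94
Expected probes = 1 + alpha/2 = 1 + 45/(2*94)
= 1 + 45/188
= 188/188 + 45/188
= 233/188


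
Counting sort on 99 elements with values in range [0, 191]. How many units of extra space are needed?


Output array size: 99 (to store sorted result)
Count array size: 192 (one slot per possible value, range 0 to 191)
Total extra space = 99 + 192 = 291


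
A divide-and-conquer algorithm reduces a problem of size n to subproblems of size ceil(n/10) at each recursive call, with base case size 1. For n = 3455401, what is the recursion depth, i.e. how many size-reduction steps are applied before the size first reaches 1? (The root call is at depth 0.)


Each step divides the size by 10 (rounding up); after k steps the size is ceil(n/10^k), which equals 1 exactly when 10^k >= n.
So the depth is the smallest k with 10^k >= 3455401, i.e. ceil(log_10(3455401)).
10^6 = 1000000 < 3455401 <= 10000000 = 10^7
Recursion depth = 7


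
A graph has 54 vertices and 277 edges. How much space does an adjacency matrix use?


Adjacency matrix: V x V grid of entries
Space = V^2 = 54^2 = 54 * 54 = 2916


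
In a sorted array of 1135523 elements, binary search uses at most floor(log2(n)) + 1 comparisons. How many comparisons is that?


Halving sequence: 1135523 -> 567761 -> 283880 -> 141940 -> 70970 -> 35485 -> 17742 -> 8871 -> 4435 -> 2217 -> 1108 -> 554 -> 277 -> 138 -> 69 -> 34 -> 17 -> 8 -> 4 -> 2 -> 1
Number of halvings = 20
Max comparisons = 20 + 1 = 21
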